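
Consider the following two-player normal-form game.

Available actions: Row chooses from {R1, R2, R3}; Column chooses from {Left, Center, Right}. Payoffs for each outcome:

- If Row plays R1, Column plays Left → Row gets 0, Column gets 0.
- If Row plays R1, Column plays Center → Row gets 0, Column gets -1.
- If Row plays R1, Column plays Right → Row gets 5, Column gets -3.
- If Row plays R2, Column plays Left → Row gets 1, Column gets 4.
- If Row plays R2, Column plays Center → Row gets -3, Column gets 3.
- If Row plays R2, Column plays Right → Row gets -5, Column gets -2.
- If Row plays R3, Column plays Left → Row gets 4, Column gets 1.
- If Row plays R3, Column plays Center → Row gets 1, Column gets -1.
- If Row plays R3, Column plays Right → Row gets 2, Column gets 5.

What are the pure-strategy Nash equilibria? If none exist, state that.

none

(R1, Left): Row can switch to R2 (0 → 1). Not NE.
(R1, Center): Row can switch to R3 (0 → 1). Not NE.
(R1, Right): Column can switch to Left (-3 → 0). Not NE.
(R2, Left): Row can switch to R3 (1 → 4). Not NE.
(R2, Center): Row can switch to R1 (-3 → 0). Not NE.
(R2, Right): Row can switch to R1 (-5 → 5). Not NE.
(R3, Left): Column can switch to Right (1 → 5). Not NE.
(R3, Center): Column can switch to Left (-1 → 1). Not NE.
(R3, Right): Row can switch to R1 (2 → 5). Not NE.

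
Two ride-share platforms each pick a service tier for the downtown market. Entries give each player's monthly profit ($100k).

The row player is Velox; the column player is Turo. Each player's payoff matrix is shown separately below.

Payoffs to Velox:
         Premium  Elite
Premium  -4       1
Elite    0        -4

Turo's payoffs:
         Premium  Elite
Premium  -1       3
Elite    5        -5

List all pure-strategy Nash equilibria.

Velox against Premium: payoffs -4, 0 → best response Elite.
Velox against Elite: payoffs 1, -4 → best response Premium.
Turo against Premium: payoffs -1, 3 → best response Elite.
Turo against Elite: payoffs 5, -5 → best response Premium.
Mutual best responses: (Premium, Elite); (Elite, Premium).

Pure-strategy Nash equilibria: (Premium, Elite) and (Elite, Premium)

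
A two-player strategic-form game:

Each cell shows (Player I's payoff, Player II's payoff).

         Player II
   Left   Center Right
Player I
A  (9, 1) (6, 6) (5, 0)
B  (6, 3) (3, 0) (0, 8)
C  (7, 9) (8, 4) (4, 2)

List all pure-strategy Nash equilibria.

This game has no pure Nash equilibrium.

(A, Left): Player II can switch to Center (1 → 6). Not NE.
(A, Center): Player I can switch to C (6 → 8). Not NE.
(A, Right): Player II can switch to Left (0 → 1). Not NE.
(B, Left): Player I can switch to A (6 → 9). Not NE.
(B, Center): Player I can switch to A (3 → 6). Not NE.
(B, Right): Player I can switch to A (0 → 5). Not NE.
(C, Left): Player I can switch to A (7 → 9). Not NE.
(C, Center): Player II can switch to Left (4 → 9). Not NE.
(C, Right): Player I can switch to A (4 → 5). Not NE.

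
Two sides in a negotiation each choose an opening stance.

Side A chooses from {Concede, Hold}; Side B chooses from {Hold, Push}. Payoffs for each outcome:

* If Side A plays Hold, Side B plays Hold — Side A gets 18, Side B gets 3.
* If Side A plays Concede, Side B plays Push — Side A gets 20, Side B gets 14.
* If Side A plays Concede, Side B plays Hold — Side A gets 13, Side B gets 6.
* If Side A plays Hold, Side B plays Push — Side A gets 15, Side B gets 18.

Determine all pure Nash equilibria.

The unique pure-strategy Nash equilibrium is (Concede, Push).

For each player, find the best response to each opponent profile; mutual best responses are the pure NE.
Side A against Hold: payoffs 13, 18 → best response Hold.
Side A against Push: payoffs 20, 15 → best response Concede.
Side B against Concede: payoffs 6, 14 → best response Push.
Side B against Hold: payoffs 3, 18 → best response Push.
Mutual best responses: (Concede, Push).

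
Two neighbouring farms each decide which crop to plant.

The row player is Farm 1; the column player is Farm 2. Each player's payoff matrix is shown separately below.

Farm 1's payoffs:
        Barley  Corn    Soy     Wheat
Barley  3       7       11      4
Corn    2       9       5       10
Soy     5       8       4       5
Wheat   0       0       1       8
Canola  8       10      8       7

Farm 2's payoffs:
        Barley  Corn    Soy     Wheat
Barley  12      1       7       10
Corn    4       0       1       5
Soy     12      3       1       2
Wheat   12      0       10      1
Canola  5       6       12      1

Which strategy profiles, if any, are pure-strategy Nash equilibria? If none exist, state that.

The unique pure-strategy Nash equilibrium is (Corn, Wheat).

Mark each player's best response to every combination of opponents' strategies; a profile where every player is best-responding is a pure Nash equilibrium.
Farm 1 against Barley: payoffs 3, 2, 5, 0, 8 → best response Canola.
Farm 1 against Corn: payoffs 7, 9, 8, 0, 10 → best response Canola.
Farm 1 against Soy: payoffs 11, 5, 4, 1, 8 → best response Barley.
Farm 1 against Wheat: payoffs 4, 10, 5, 8, 7 → best response Corn.
Farm 2 against Barley: payoffs 12, 1, 7, 10 → best response Barley.
Farm 2 against Corn: payoffs 4, 0, 1, 5 → best response Wheat.
Farm 2 against Soy: payoffs 12, 3, 1, 2 → best response Barley.
Farm 2 against Wheat: payoffs 12, 0, 10, 1 → best response Barley.
Farm 2 against Canola: payoffs 5, 6, 12, 1 → best response Soy.
Mutual best responses: (Corn, Wheat).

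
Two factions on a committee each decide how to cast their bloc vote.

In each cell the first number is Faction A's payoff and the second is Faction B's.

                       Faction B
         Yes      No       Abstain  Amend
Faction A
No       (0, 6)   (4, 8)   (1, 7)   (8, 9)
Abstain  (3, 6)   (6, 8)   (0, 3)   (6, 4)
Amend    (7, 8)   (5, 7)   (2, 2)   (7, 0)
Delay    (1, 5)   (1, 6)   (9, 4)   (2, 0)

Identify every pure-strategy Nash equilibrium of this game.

Pure-strategy Nash equilibria: (No, Amend), (Abstain, No), (Amend, Yes)

For each player, find the best response to each opponent profile; mutual best responses are the pure NE.
Faction A against Yes: payoffs 0, 3, 7, 1 → best response Amend.
Faction A against No: payoffs 4, 6, 5, 1 → best response Abstain.
Faction A against Abstain: payoffs 1, 0, 2, 9 → best response Delay.
Faction A against Amend: payoffs 8, 6, 7, 2 → best response No.
Faction B against No: payoffs 6, 8, 7, 9 → best response Amend.
Faction B against Abstain: payoffs 6, 8, 3, 4 → best response No.
Faction B against Amend: payoffs 8, 7, 2, 0 → best response Yes.
Faction B against Delay: payoffs 5, 6, 4, 0 → best response No.
Mutual best responses: (No, Amend); (Abstain, No); (Amend, Yes).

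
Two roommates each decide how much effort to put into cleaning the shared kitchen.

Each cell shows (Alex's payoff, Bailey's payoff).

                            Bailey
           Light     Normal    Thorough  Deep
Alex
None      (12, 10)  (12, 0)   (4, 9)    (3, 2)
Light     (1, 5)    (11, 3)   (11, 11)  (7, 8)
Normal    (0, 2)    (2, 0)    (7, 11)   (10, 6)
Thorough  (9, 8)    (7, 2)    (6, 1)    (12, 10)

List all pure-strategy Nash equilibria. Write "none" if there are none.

The pure Nash equilibria are (None, Light); (Light, Thorough); (Thorough, Deep).

Alex against Light: payoffs 12, 1, 0, 9 → best response None.
Alex against Normal: payoffs 12, 11, 2, 7 → best response None.
Alex against Thorough: payoffs 4, 11, 7, 6 → best response Light.
Alex against Deep: payoffs 3, 7, 10, 12 → best response Thorough.
Bailey against None: payoffs 10, 0, 9, 2 → best response Light.
Bailey against Light: payoffs 5, 3, 11, 8 → best response Thorough.
Bailey against Normal: payoffs 2, 0, 11, 6 → best response Thorough.
Bailey against Thorough: payoffs 8, 2, 1, 10 → best response Deep.
Mutual best responses: (None, Light); (Light, Thorough); (Thorough, Deep).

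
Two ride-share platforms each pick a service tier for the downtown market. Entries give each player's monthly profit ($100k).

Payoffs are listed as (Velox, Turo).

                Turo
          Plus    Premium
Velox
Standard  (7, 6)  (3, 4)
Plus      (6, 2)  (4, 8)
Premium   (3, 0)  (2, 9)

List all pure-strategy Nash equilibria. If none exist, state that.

Check each profile: it is a Nash equilibrium iff no player can strictly gain by switching unilaterally.
(Standard, Plus): Velox gets 7, best alternative 6; Turo gets 6, best alternative 4. No profitable deviation — NE.
(Standard, Premium): Velox can switch to Plus (3 → 4). Not NE.
(Plus, Plus): Velox can switch to Standard (6 → 7). Not NE.
(Plus, Premium): Velox gets 4, best alternative 3; Turo gets 8, best alternative 2. No profitable deviation — NE.
(Premium, Plus): Velox can switch to Standard (3 → 7). Not NE.
(Premium, Premium): Velox can switch to Standard (2 → 3). Not NE.

(Standard, Plus) and (Plus, Premium)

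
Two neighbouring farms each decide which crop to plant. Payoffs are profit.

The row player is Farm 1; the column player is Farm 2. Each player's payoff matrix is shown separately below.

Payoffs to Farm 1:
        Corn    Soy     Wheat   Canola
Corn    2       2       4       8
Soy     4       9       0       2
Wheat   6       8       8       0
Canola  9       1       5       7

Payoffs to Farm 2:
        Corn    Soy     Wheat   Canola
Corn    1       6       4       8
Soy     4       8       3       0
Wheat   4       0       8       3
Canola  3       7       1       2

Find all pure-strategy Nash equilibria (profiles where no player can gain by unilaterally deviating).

Farm 1 against Corn: payoffs 2, 4, 6, 9 → best response Canola.
Farm 1 against Soy: payoffs 2, 9, 8, 1 → best response Soy.
Farm 1 against Wheat: payoffs 4, 0, 8, 5 → best response Wheat.
Farm 1 against Canola: payoffs 8, 2, 0, 7 → best response Corn.
Farm 2 against Corn: payoffs 1, 6, 4, 8 → best response Canola.
Farm 2 against Soy: payoffs 4, 8, 3, 0 → best response Soy.
Farm 2 against Wheat: payoffs 4, 0, 8, 3 → best response Wheat.
Farm 2 against Canola: payoffs 3, 7, 1, 2 → best response Soy.
Mutual best responses: (Corn, Canola); (Soy, Soy); (Wheat, Wheat).

The pure Nash equilibria are (Corn, Canola), (Soy, Soy), (Wheat, Wheat).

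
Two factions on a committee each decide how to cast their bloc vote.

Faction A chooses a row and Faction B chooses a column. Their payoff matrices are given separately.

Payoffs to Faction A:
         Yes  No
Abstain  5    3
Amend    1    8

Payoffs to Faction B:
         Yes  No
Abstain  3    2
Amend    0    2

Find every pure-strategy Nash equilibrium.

(Abstain, Yes) and (Amend, No)

Mark each player's best response to every combination of opponents' strategies; a profile where every player is best-responding is a pure Nash equilibrium.
Faction A against Yes: payoffs 5, 1 → best response Abstain.
Faction A against No: payoffs 3, 8 → best response Amend.
Faction B against Abstain: payoffs 3, 2 → best response Yes.
Faction B against Amend: payoffs 0, 2 → best response No.
Mutual best responses: (Abstain, Yes); (Amend, No).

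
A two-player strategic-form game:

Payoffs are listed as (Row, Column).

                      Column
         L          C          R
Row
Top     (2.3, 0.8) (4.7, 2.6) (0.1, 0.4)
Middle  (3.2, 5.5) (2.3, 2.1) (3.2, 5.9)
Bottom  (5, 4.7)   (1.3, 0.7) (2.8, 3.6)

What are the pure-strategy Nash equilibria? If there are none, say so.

Row against L: payoffs 2.3, 3.2, 5 → best response Bottom.
Row against C: payoffs 4.7, 2.3, 1.3 → best response Top.
Row against R: payoffs 0.1, 3.2, 2.8 → best response Middle.
Column against Top: payoffs 0.8, 2.6, 0.4 → best response C.
Column against Middle: payoffs 5.5, 2.1, 5.9 → best response R.
Column against Bottom: payoffs 4.7, 0.7, 3.6 → best response L.
Mutual best responses: (Top, C); (Middle, R); (Bottom, L).

The pure Nash equilibria are (Top, C); (Middle, R); (Bottom, L).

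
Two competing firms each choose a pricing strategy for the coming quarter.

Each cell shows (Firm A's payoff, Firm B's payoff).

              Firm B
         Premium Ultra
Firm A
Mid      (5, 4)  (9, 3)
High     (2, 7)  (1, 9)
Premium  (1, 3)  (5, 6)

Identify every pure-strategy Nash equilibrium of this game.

Mark each player's best response to every combination of opponents' strategies; a profile where every player is best-responding is a pure Nash equilibrium.
Firm A against Premium: payoffs 5, 2, 1 → best response Mid.
Firm A against Ultra: payoffs 9, 1, 5 → best response Mid.
Firm B against Mid: payoffs 4, 3 → best response Premium.
Firm B against High: payoffs 7, 9 → best response Ultra.
Firm B against Premium: payoffs 3, 6 → best response Ultra.
Mutual best responses: (Mid, Premium).

Pure NE: (Mid, Premium)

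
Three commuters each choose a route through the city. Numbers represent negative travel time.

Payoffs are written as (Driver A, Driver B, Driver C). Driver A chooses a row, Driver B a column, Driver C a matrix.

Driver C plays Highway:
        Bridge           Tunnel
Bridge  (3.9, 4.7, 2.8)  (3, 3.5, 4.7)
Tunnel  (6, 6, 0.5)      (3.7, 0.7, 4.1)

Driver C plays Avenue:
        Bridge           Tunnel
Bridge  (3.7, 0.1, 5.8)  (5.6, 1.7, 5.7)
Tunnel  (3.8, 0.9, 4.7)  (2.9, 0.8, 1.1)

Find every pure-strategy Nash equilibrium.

Driver A against (Bridge, Highway): payoffs 3.9, 6 → best response Tunnel.
Driver A against (Bridge, Avenue): payoffs 3.7, 3.8 → best response Tunnel.
Driver A against (Tunnel, Highway): payoffs 3, 3.7 → best response Tunnel.
Driver A against (Tunnel, Avenue): payoffs 5.6, 2.9 → best response Bridge.
Driver B against (Bridge, Highway): payoffs 4.7, 3.5 → best response Bridge.
Driver B against (Bridge, Avenue): payoffs 0.1, 1.7 → best response Tunnel.
Driver B against (Tunnel, Highway): payoffs 6, 0.7 → best response Bridge.
Driver B against (Tunnel, Avenue): payoffs 0.9, 0.8 → best response Bridge.
Driver C against (Bridge, Bridge): payoffs 2.8, 5.8 → best response Avenue.
Driver C against (Bridge, Tunnel): payoffs 4.7, 5.7 → best response Avenue.
Driver C against (Tunnel, Bridge): payoffs 0.5, 4.7 → best response Avenue.
Driver C against (Tunnel, Tunnel): payoffs 4.1, 1.1 → best response Highway.
Mutual best responses: (Bridge, Tunnel, Avenue); (Tunnel, Bridge, Avenue).

Pure-strategy Nash equilibria: (Bridge, Tunnel, Avenue); (Tunnel, Bridge, Avenue)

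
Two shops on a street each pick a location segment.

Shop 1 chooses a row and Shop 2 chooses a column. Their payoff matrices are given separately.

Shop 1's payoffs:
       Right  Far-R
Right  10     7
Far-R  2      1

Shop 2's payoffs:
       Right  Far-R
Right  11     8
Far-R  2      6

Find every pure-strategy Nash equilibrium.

The unique pure-strategy Nash equilibrium is (Right, Right).

(Right, Right): Shop 1 gets 10, best alternative 2; Shop 2 gets 11, best alternative 8. No profitable deviation — NE.
(Right, Far-R): Shop 2 can switch to Right (8 → 11). Not NE.
(Far-R, Right): Shop 1 can switch to Right (2 → 10). Not NE.
(Far-R, Far-R): Shop 1 can switch to Right (1 → 7). Not NE.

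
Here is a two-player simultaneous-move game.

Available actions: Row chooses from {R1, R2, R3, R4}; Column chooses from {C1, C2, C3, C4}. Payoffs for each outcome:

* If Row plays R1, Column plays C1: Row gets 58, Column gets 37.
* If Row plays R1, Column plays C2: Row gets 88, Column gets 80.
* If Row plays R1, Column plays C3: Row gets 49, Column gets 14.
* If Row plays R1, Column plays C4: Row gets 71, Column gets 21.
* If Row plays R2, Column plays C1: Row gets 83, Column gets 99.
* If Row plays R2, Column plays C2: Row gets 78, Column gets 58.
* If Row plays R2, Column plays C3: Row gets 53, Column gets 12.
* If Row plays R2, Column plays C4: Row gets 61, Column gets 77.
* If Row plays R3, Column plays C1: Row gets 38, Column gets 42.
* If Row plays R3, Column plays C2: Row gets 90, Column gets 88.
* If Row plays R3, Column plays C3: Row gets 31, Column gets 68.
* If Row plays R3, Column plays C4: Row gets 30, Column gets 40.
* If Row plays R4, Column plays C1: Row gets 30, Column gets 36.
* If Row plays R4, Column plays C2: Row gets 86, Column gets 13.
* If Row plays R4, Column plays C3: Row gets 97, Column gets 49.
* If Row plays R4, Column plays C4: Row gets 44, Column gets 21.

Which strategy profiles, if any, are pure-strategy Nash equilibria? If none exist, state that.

(R1, C1): Row can switch to R2 (58 → 83). Not NE.
(R1, C2): Row can switch to R3 (88 → 90). Not NE.
(R1, C3): Row can switch to R2 (49 → 53). Not NE.
(R1, C4): Column can switch to C1 (21 → 37). Not NE.
(R2, C1): Row gets 83, best alternative 58; Column gets 99, best alternative 77. No profitable deviation — NE.
(R2, C2): Row can switch to R1 (78 → 88). Not NE.
(R2, C3): Row can switch to R4 (53 → 97). Not NE.
(R2, C4): Row can switch to R1 (61 → 71). Not NE.
(R3, C1): Row can switch to R1 (38 → 58). Not NE.
(R3, C2): Row gets 90, best alternative 88; Column gets 88, best alternative 68. No profitable deviation — NE.
(R4, C3): Row gets 97, best alternative 53; Column gets 49, best alternative 36. No profitable deviation — NE.
(The remaining 5 profiles each have a profitable deviation by the same check.)

The pure Nash equilibria are (R2, C1), (R3, C2), (R4, C3).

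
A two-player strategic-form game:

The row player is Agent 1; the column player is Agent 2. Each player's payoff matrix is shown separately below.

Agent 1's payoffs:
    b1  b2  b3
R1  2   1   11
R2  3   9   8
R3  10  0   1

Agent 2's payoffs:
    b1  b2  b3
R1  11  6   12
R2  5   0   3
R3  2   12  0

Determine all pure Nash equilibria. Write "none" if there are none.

Agent 1 against b1: payoffs 2, 3, 10 → best response R3.
Agent 1 against b2: payoffs 1, 9, 0 → best response R2.
Agent 1 against b3: payoffs 11, 8, 1 → best response R1.
Agent 2 against R1: payoffs 11, 6, 12 → best response b3.
Agent 2 against R2: payoffs 5, 0, 3 → best response b1.
Agent 2 against R3: payoffs 2, 12, 0 → best response b2.
Mutual best responses: (R1, b3).

(R1, b3)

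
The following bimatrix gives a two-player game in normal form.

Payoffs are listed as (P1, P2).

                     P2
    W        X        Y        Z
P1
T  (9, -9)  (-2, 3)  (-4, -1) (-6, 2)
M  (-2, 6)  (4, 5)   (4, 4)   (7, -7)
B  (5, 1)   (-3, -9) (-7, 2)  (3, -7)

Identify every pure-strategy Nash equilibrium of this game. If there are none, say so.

No pure-strategy Nash equilibrium.

Check each profile: it is a Nash equilibrium iff no player can strictly gain by switching unilaterally.
(T, W): P2 can switch to X (-9 → 3). Not NE.
(T, X): P1 can switch to M (-2 → 4). Not NE.
(T, Y): P1 can switch to M (-4 → 4). Not NE.
(T, Z): P1 can switch to M (-6 → 7). Not NE.
(M, W): P1 can switch to T (-2 → 9). Not NE.
(M, X): P2 can switch to W (5 → 6). Not NE.
(The remaining 6 profiles each have a profitable deviation by the same check.)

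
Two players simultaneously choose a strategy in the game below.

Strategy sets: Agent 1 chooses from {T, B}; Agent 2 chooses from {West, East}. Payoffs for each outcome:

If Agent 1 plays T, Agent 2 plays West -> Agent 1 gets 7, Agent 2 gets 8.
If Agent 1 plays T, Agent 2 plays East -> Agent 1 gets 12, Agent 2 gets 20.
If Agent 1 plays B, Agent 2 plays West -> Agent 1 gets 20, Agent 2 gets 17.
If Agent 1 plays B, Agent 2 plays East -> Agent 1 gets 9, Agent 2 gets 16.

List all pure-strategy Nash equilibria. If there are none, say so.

(T, East) and (B, West)

Agent 1 against West: payoffs 7, 20 → best response B.
Agent 1 against East: payoffs 12, 9 → best response T.
Agent 2 against T: payoffs 8, 20 → best response East.
Agent 2 against B: payoffs 17, 16 → best response West.
Mutual best responses: (T, East); (B, West).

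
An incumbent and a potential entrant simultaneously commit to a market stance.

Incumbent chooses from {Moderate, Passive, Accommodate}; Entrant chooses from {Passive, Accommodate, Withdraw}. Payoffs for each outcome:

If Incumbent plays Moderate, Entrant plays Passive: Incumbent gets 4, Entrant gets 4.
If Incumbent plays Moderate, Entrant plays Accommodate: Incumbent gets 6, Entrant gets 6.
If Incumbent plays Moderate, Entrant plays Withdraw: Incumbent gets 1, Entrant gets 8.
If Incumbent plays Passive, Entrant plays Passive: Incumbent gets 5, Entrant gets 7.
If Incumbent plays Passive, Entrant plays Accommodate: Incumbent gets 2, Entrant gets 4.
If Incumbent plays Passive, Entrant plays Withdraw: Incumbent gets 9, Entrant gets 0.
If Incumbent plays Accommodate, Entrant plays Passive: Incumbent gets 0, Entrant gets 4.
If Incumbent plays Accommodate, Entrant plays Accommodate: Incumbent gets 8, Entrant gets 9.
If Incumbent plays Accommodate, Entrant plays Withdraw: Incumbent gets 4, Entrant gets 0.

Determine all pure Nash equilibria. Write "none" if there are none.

Incumbent against Passive: payoffs 4, 5, 0 → best response Passive.
Incumbent against Accommodate: payoffs 6, 2, 8 → best response Accommodate.
Incumbent against Withdraw: payoffs 1, 9, 4 → best response Passive.
Entrant against Moderate: payoffs 4, 6, 8 → best response Withdraw.
Entrant against Passive: payoffs 7, 4, 0 → best response Passive.
Entrant against Accommodate: payoffs 4, 9, 0 → best response Accommodate.
Mutual best responses: (Passive, Passive); (Accommodate, Accommodate).

(Passive, Passive); (Accommodate, Accommodate)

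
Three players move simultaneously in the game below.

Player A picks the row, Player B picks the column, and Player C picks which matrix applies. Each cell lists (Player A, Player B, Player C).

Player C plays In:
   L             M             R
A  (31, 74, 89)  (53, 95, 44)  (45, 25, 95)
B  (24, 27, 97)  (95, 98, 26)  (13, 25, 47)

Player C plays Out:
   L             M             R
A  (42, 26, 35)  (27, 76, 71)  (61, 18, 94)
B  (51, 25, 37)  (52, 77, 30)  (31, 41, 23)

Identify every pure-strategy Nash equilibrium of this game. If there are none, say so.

The unique pure-strategy Nash equilibrium is (B, M, Out).

For each player, find the best response to each opponent profile; mutual best responses are the pure NE.
Player A against (L, In): payoffs 31, 24 → best response A.
Player A against (L, Out): payoffs 42, 51 → best response B.
Player A against (M, In): payoffs 53, 95 → best response B.
Player A against (M, Out): payoffs 27, 52 → best response B.
Player A against (R, In): payoffs 45, 13 → best response A.
Player A against (R, Out): payoffs 61, 31 → best response A.
Player B against (A, In): payoffs 74, 95, 25 → best response M.
Player B against (A, Out): payoffs 26, 76, 18 → best response M.
Player B against (B, In): payoffs 27, 98, 25 → best response M.
Player B against (B, Out): payoffs 25, 77, 41 → best response M.
Player C against (A, L): payoffs 89, 35 → best response In.
Player C against (A, M): payoffs 44, 71 → best response Out.
Player C against (A, R): payoffs 95, 94 → best response In.
Player C against (B, L): payoffs 97, 37 → best response In.
Player C against (B, M): payoffs 26, 30 → best response Out.
Player C against (B, R): payoffs 47, 23 → best response In.
Mutual best responses: (B, M, Out).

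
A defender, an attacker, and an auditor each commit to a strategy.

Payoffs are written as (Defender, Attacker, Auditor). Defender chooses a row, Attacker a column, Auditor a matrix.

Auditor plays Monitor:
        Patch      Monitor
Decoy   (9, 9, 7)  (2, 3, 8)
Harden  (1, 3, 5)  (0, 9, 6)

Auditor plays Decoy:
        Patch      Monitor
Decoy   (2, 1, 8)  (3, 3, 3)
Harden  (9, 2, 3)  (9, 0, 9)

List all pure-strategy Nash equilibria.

No pure-strategy Nash equilibrium.

For each player, find the best response to each opponent profile; mutual best responses are the pure NE.
Defender against (Patch, Monitor): payoffs 9, 1 → best response Decoy.
Defender against (Patch, Decoy): payoffs 2, 9 → best response Harden.
Defender against (Monitor, Monitor): payoffs 2, 0 → best response Decoy.
Defender against (Monitor, Decoy): payoffs 3, 9 → best response Harden.
Attacker against (Decoy, Monitor): payoffs 9, 3 → best response Patch.
Attacker against (Decoy, Decoy): payoffs 1, 3 → best response Monitor.
Attacker against (Harden, Monitor): payoffs 3, 9 → best response Monitor.
Attacker against (Harden, Decoy): payoffs 2, 0 → best response Patch.
Auditor against (Decoy, Patch): payoffs 7, 8 → best response Decoy.
Auditor against (Decoy, Monitor): payoffs 8, 3 → best response Monitor.
Auditor against (Harden, Patch): payoffs 5, 3 → best response Monitor.
Auditor against (Harden, Monitor): payoffs 6, 9 → best response Decoy.
No profile is a mutual best response for all players.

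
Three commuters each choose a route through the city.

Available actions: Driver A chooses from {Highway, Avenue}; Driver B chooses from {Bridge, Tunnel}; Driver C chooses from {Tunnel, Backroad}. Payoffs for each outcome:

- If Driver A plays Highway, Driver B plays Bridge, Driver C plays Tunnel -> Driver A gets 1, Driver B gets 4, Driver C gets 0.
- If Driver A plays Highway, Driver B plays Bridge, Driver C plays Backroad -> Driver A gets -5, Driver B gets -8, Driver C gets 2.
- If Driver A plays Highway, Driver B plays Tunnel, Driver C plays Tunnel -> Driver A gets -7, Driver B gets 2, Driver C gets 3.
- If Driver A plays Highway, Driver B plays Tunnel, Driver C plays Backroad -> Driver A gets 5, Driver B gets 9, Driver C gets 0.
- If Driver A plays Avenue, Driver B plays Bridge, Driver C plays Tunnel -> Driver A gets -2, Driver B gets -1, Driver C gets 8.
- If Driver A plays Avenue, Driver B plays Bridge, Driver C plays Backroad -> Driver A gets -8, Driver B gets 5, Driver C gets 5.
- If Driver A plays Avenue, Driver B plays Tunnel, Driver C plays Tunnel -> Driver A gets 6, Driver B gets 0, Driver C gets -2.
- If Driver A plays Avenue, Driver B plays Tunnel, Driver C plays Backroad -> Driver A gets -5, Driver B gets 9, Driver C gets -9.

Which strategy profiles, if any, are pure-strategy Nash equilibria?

(Avenue, Tunnel, Tunnel)

For each strategy profile, look for a profitable unilateral deviation.
(Highway, Bridge, Tunnel): Driver C can switch to Backroad (0 → 2). Not NE.
(Highway, Bridge, Backroad): Driver B can switch to Tunnel (-8 → 9). Not NE.
(Highway, Tunnel, Tunnel): Driver A can switch to Avenue (-7 → 6). Not NE.
(Highway, Tunnel, Backroad): Driver C can switch to Tunnel (0 → 3). Not NE.
(Avenue, Bridge, Tunnel): Driver A can switch to Highway (-2 → 1). Not NE.
(Avenue, Bridge, Backroad): Driver A can switch to Highway (-8 → -5). Not NE.
(Avenue, Tunnel, Tunnel): Driver A gets 6, best alternative -7; Driver B gets 0, best alternative -1; Driver C gets -2, best alternative -9. No profitable deviation — NE.
(Avenue, Tunnel, Backroad): Driver A can switch to Highway (-5 → 5). Not NE.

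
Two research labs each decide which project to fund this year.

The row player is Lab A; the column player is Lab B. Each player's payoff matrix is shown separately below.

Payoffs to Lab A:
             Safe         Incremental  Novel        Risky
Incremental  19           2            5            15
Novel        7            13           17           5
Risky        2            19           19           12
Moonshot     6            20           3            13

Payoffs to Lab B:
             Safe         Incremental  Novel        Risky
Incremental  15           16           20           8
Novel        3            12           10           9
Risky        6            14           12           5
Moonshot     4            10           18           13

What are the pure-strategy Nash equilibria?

Lab A against Safe: payoffs 19, 7, 2, 6 → best response Incremental.
Lab A against Incremental: payoffs 2, 13, 19, 20 → best response Moonshot.
Lab A against Novel: payoffs 5, 17, 19, 3 → best response Risky.
Lab A against Risky: payoffs 15, 5, 12, 13 → best response Incremental.
Lab B against Incremental: payoffs 15, 16, 20, 8 → best response Novel.
Lab B against Novel: payoffs 3, 12, 10, 9 → best response Incremental.
Lab B against Risky: payoffs 6, 14, 12, 5 → best response Incremental.
Lab B against Moonshot: payoffs 4, 10, 18, 13 → best response Novel.
No profile is a mutual best response for all players.

none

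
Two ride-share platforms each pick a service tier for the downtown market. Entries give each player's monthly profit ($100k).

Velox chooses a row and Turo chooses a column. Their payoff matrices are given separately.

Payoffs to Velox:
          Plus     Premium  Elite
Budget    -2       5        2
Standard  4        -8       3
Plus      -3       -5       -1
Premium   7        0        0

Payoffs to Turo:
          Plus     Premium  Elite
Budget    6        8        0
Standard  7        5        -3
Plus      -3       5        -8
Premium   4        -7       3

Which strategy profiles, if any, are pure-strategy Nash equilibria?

The pure Nash equilibria are (Budget, Premium) and (Premium, Plus).

Velox against Plus: payoffs -2, 4, -3, 7 → best response Premium.
Velox against Premium: payoffs 5, -8, -5, 0 → best response Budget.
Velox against Elite: payoffs 2, 3, -1, 0 → best response Standard.
Turo against Budget: payoffs 6, 8, 0 → best response Premium.
Turo against Standard: payoffs 7, 5, -3 → best response Plus.
Turo against Plus: payoffs -3, 5, -8 → best response Premium.
Turo against Premium: payoffs 4, -7, 3 → best response Plus.
Mutual best responses: (Budget, Premium); (Premium, Plus).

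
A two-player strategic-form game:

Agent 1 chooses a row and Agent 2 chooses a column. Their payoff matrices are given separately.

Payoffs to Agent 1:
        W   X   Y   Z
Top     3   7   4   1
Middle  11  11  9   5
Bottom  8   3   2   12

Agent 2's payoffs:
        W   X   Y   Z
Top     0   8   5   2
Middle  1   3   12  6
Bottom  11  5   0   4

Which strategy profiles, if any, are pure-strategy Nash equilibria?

(Middle, Y)

(Top, W): Agent 1 can switch to Middle (3 → 11). Not NE.
(Top, X): Agent 1 can switch to Middle (7 → 11). Not NE.
(Top, Y): Agent 1 can switch to Middle (4 → 9). Not NE.
(Top, Z): Agent 1 can switch to Middle (1 → 5). Not NE.
(Middle, W): Agent 2 can switch to X (1 → 3). Not NE.
(Middle, X): Agent 2 can switch to Y (3 → 12). Not NE.
(Middle, Y): Agent 1 gets 9, best alternative 4; Agent 2 gets 12, best alternative 6. No profitable deviation — NE.
(Middle, Z): Agent 1 can switch to Bottom (5 → 12). Not NE.
(Bottom, W): Agent 1 can switch to Middle (8 → 11). Not NE.
(The remaining 3 profiles each have a profitable deviation by the same check.)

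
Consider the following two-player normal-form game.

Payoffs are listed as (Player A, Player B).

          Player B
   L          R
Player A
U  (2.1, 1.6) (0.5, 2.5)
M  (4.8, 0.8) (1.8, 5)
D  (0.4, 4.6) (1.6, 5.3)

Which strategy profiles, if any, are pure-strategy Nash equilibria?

Mark each player's best response to every combination of opponents' strategies; a profile where every player is best-responding is a pure Nash equilibrium.
Player A against L: payoffs 2.1, 4.8, 0.4 → best response M.
Player A against R: payoffs 0.5, 1.8, 1.6 → best response M.
Player B against U: payoffs 1.6, 2.5 → best response R.
Player B against M: payoffs 0.8, 5 → best response R.
Player B against D: payoffs 4.6, 5.3 → best response R.
Mutual best responses: (M, R).

Pure NE: (M, R)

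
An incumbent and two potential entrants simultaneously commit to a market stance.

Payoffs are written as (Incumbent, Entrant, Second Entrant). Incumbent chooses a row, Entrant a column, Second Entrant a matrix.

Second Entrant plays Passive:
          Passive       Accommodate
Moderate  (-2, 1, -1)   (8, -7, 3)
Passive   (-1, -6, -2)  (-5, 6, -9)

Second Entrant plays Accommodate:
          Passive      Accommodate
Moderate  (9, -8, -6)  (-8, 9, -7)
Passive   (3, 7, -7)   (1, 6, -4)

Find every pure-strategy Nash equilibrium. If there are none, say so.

This game has no pure Nash equilibrium.

Incumbent against (Passive, Passive): payoffs -2, -1 → best response Passive.
Incumbent against (Passive, Accommodate): payoffs 9, 3 → best response Moderate.
Incumbent against (Accommodate, Passive): payoffs 8, -5 → best response Moderate.
Incumbent against (Accommodate, Accommodate): payoffs -8, 1 → best response Passive.
Entrant against (Moderate, Passive): payoffs 1, -7 → best response Passive.
Entrant against (Moderate, Accommodate): payoffs -8, 9 → best response Accommodate.
Entrant against (Passive, Passive): payoffs -6, 6 → best response Accommodate.
Entrant against (Passive, Accommodate): payoffs 7, 6 → best response Passive.
Second Entrant against (Moderate, Passive): payoffs -1, -6 → best response Passive.
Second Entrant against (Moderate, Accommodate): payoffs 3, -7 → best response Passive.
Second Entrant against (Passive, Passive): payoffs -2, -7 → best response Passive.
Second Entrant against (Passive, Accommodate): payoffs -9, -4 → best response Accommodate.
No profile is a mutual best response for all players.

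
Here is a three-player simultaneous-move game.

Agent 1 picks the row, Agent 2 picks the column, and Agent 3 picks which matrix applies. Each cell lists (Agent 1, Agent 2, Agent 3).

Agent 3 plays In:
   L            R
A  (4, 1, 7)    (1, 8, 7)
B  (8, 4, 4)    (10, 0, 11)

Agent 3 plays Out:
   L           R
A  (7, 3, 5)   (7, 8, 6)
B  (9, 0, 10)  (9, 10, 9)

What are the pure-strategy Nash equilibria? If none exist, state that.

No pure-strategy Nash equilibrium.

Agent 1 against (L, In): payoffs 4, 8 → best response B.
Agent 1 against (L, Out): payoffs 7, 9 → best response B.
Agent 1 against (R, In): payoffs 1, 10 → best response B.
Agent 1 against (R, Out): payoffs 7, 9 → best response B.
Agent 2 against (A, In): payoffs 1, 8 → best response R.
Agent 2 against (A, Out): payoffs 3, 8 → best response R.
Agent 2 against (B, In): payoffs 4, 0 → best response L.
Agent 2 against (B, Out): payoffs 0, 10 → best response R.
Agent 3 against (A, L): payoffs 7, 5 → best response In.
Agent 3 against (A, R): payoffs 7, 6 → best response In.
Agent 3 against (B, L): payoffs 4, 10 → best response Out.
Agent 3 against (B, R): payoffs 11, 9 → best response In.
No profile is a mutual best response for all players.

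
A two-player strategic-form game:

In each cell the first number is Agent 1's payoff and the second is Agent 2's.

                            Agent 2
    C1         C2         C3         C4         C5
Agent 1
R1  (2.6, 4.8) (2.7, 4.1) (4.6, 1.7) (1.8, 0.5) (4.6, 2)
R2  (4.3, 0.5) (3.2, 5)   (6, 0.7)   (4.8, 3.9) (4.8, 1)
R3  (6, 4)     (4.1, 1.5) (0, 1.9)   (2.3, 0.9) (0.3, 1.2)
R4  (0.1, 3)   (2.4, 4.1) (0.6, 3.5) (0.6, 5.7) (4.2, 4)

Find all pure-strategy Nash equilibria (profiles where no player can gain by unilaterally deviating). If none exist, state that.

(R1, C1): Agent 1 can switch to R2 (2.6 → 4.3). Not NE.
(R1, C2): Agent 1 can switch to R2 (2.7 → 3.2). Not NE.
(R1, C3): Agent 1 can switch to R2 (4.6 → 6). Not NE.
(R1, C4): Agent 1 can switch to R2 (1.8 → 4.8). Not NE.
(R1, C5): Agent 1 can switch to R2 (4.6 → 4.8). Not NE.
(R2, C1): Agent 1 can switch to R3 (4.3 → 6). Not NE.
(R2, C2): Agent 1 can switch to R3 (3.2 → 4.1). Not NE.
(R2, C3): Agent 2 can switch to C2 (0.7 → 5). Not NE.
(R3, C1): Agent 1 gets 6, best alternative 4.3; Agent 2 gets 4, best alternative 1.9. No profitable deviation — NE.
(The remaining 11 profiles each have a profitable deviation by the same check.)

(R3, C1)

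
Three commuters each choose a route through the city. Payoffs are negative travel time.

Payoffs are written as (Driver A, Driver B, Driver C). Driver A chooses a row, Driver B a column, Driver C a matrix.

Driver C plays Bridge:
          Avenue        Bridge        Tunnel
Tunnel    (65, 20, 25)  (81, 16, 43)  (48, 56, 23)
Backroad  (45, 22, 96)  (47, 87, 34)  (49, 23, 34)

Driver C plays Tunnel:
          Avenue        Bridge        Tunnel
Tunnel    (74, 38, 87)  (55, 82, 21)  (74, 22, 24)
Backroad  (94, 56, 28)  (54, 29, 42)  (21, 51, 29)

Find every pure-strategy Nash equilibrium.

This game has no pure Nash equilibrium.

Mark each player's best response to every combination of opponents' strategies; a profile where every player is best-responding is a pure Nash equilibrium.
Driver A against (Avenue, Bridge): payoffs 65, 45 → best response Tunnel.
Driver A against (Avenue, Tunnel): payoffs 74, 94 → best response Backroad.
Driver A against (Bridge, Bridge): payoffs 81, 47 → best response Tunnel.
Driver A against (Bridge, Tunnel): payoffs 55, 54 → best response Tunnel.
Driver A against (Tunnel, Bridge): payoffs 48, 49 → best response Backroad.
Driver A against (Tunnel, Tunnel): payoffs 74, 21 → best response Tunnel.
Driver B against (Tunnel, Bridge): payoffs 20, 16, 56 → best response Tunnel.
Driver B against (Tunnel, Tunnel): payoffs 38, 82, 22 → best response Bridge.
Driver B against (Backroad, Bridge): payoffs 22, 87, 23 → best response Bridge.
Driver B against (Backroad, Tunnel): payoffs 56, 29, 51 → best response Avenue.
Driver C against (Tunnel, Avenue): payoffs 25, 87 → best response Tunnel.
Driver C against (Tunnel, Bridge): payoffs 43, 21 → best response Bridge.
Driver C against (Tunnel, Tunnel): payoffs 23, 24 → best response Tunnel.
Driver C against (Backroad, Avenue): payoffs 96, 28 → best response Bridge.
Driver C against (Backroad, Bridge): payoffs 34, 42 → best response Tunnel.
Driver C against (Backroad, Tunnel): payoffs 34, 29 → best response Bridge.
No profile is a mutual best response for all players.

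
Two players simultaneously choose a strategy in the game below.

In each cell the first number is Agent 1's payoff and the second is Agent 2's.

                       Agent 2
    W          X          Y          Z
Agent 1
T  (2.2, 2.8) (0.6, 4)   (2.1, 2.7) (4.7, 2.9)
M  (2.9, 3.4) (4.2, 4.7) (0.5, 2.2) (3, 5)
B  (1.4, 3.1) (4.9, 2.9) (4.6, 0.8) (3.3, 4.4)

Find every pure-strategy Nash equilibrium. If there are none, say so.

Check each profile: it is a Nash equilibrium iff no player can strictly gain by switching unilaterally.
(T, W): Agent 1 can switch to M (2.2 → 2.9). Not NE.
(T, X): Agent 1 can switch to M (0.6 → 4.2). Not NE.
(T, Y): Agent 1 can switch to B (2.1 → 4.6). Not NE.
(T, Z): Agent 2 can switch to X (2.9 → 4). Not NE.
(M, W): Agent 2 can switch to X (3.4 → 4.7). Not NE.
(M, X): Agent 1 can switch to B (4.2 → 4.9). Not NE.
(M, Y): Agent 1 can switch to T (0.5 → 2.1). Not NE.
(M, Z): Agent 1 can switch to T (3 → 4.7). Not NE.
(The remaining 4 profiles each have a profitable deviation by the same check.)

No pure-strategy Nash equilibrium.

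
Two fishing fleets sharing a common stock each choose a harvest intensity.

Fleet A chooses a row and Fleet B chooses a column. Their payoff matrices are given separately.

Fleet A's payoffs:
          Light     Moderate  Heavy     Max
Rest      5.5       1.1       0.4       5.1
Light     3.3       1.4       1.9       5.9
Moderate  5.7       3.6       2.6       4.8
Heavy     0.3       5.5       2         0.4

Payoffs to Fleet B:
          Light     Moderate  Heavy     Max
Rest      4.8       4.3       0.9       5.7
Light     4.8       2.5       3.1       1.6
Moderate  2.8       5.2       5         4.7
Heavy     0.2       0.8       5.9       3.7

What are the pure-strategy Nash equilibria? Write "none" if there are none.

There is no pure-strategy Nash equilibrium.

(Rest, Light): Fleet A can switch to Moderate (5.5 → 5.7). Not NE.
(Rest, Moderate): Fleet A can switch to Light (1.1 → 1.4). Not NE.
(Rest, Heavy): Fleet A can switch to Light (0.4 → 1.9). Not NE.
(Rest, Max): Fleet A can switch to Light (5.1 → 5.9). Not NE.
(Light, Light): Fleet A can switch to Rest (3.3 → 5.5). Not NE.
(Light, Moderate): Fleet A can switch to Moderate (1.4 → 3.6). Not NE.
(Light, Heavy): Fleet A can switch to Moderate (1.9 → 2.6). Not NE.
(Light, Max): Fleet B can switch to Light (1.6 → 4.8). Not NE.
(Moderate, Light): Fleet B can switch to Moderate (2.8 → 5.2). Not NE.
(Moderate, Moderate): Fleet A can switch to Heavy (3.6 → 5.5). Not NE.
(Moderate, Heavy): Fleet B can switch to Moderate (5 → 5.2). Not NE.
(Moderate, Max): Fleet A can switch to Rest (4.8 → 5.1). Not NE.
(The remaining 4 profiles each have a profitable deviation by the same check.)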